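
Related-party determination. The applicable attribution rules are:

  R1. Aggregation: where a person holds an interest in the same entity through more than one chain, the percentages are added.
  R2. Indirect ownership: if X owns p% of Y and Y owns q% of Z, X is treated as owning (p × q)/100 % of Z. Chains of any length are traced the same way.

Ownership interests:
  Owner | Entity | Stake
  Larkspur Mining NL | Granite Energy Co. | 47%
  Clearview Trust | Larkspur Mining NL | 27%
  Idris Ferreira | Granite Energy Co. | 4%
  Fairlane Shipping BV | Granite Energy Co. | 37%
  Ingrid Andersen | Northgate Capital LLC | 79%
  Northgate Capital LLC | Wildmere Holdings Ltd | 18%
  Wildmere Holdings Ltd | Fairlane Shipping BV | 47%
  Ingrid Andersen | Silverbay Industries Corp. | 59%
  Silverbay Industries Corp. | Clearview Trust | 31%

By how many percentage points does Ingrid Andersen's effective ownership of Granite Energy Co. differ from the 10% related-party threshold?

Chain via Silverbay Industries Corp. → Clearview Trust → Larkspur Mining NL (R2): 59% × 31% × 27% × 47% = 2.321001% of Granite Energy Co.
Chain via Northgate Capital LLC → Wildmere Holdings Ltd → Fairlane Shipping BV (R2): 79% × 18% × 47% × 37% = 2.472858% of Granite Energy Co.
Aggregating (R1): 2.321001% + 2.472858% = 4.793859%.
4.793859% falls short of the 10% threshold by 5.206141 percentage points.

5.206141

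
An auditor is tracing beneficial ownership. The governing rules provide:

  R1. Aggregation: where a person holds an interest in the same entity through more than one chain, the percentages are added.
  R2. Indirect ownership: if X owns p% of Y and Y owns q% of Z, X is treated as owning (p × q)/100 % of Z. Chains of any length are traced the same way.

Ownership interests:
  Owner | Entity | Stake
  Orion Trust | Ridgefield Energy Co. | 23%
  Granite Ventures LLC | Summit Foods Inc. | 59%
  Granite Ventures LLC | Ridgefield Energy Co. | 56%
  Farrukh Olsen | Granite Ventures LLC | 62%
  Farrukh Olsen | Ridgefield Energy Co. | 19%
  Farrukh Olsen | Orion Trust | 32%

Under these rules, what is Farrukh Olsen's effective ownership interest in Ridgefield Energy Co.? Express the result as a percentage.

61.08%

Chain via Orion Trust (R2): 32% × 23% = 7.36% of Ridgefield Energy Co.
Chain via Granite Ventures LLC (R2): 62% × 56% = 34.72% of Ridgefield Energy Co.
Direct interest in Ridgefield Energy Co: 19%.
Aggregating (R1): 7.36% + 34.72% + 19% = 61.08%.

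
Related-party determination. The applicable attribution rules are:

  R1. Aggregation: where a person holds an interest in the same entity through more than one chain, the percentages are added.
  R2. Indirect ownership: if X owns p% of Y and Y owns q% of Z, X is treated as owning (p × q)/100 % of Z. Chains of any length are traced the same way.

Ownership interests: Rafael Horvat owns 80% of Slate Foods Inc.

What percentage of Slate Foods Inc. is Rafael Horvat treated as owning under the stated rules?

80%

Direct interest in Slate Foods Inc: 80%.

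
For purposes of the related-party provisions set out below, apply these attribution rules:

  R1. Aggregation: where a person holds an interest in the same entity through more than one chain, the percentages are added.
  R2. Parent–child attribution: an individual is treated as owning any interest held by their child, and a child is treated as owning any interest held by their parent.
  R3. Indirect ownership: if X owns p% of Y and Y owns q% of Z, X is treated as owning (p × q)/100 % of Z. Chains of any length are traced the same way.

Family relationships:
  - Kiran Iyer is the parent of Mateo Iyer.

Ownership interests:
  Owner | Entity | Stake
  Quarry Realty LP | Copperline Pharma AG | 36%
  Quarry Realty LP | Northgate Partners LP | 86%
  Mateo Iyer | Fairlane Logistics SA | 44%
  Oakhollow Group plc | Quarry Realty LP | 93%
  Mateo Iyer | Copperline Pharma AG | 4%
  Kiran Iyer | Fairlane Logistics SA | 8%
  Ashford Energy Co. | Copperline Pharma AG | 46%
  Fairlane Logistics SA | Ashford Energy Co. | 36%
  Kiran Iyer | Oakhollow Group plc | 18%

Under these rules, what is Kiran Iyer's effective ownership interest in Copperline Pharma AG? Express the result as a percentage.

18.6376%

By parent–child attribution (R2), Kiran Iyer is treated as also owning Mateo Iyer's interest in Fairlane Logistics SA, giving 8% + 44% = 52%.
By parent–child attribution (R2), Kiran Iyer is treated as owning Mateo Iyer's 4% interest in Copperline Pharma AG.
Chain via Fairlane Logistics SA → Ashford Energy Co. (R3): 52% × 36% × 46% = 8.6112% of Copperline Pharma AG.
Chain via Oakhollow Group plc → Quarry Realty LP (R3): 18% × 93% × 36% = 6.0264% of Copperline Pharma AG.
Direct interest in Copperline Pharma AG: 4%.
Aggregating (R1): 8.6112% + 6.0264% + 4% = 18.6376%.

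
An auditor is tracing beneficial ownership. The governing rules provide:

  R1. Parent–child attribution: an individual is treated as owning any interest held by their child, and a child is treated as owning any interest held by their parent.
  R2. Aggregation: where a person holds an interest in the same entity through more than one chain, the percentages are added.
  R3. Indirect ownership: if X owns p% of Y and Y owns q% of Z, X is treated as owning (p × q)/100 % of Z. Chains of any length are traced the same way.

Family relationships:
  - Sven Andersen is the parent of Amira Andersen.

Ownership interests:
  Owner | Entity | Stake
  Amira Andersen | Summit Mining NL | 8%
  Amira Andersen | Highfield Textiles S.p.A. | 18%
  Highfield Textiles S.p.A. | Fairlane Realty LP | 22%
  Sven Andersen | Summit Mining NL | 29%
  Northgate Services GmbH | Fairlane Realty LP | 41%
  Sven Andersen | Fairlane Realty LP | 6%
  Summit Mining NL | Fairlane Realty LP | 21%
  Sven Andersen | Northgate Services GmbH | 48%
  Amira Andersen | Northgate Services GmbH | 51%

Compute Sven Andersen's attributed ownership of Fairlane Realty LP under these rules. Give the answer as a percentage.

58.32%

By parent–child attribution (R1), Sven Andersen is treated as also owning Amira Andersen's interest in Summit Mining NL, giving 29% + 8% = 37%.
By parent–child attribution (R1), Sven Andersen is treated as also owning Amira Andersen's interest in Northgate Services GmbH, giving 48% + 51% = 99%.
By parent–child attribution (R1), Sven Andersen is treated as owning Amira Andersen's 18% interest in Highfield Textiles S.p.A.
Chain via Summit Mining NL (R3): 37% × 21% = 7.77% of Fairlane Realty LP.
Chain via Northgate Services GmbH (R3): 99% × 41% = 40.59% of Fairlane Realty LP.
Direct interest in Fairlane Realty LP: 6%.
Chain via Highfield Textiles S.p.A. (R3): 18% × 22% = 3.96% of Fairlane Realty LP.
Aggregating (R2): 7.77% + 40.59% + 6% + 3.96% = 58.32%.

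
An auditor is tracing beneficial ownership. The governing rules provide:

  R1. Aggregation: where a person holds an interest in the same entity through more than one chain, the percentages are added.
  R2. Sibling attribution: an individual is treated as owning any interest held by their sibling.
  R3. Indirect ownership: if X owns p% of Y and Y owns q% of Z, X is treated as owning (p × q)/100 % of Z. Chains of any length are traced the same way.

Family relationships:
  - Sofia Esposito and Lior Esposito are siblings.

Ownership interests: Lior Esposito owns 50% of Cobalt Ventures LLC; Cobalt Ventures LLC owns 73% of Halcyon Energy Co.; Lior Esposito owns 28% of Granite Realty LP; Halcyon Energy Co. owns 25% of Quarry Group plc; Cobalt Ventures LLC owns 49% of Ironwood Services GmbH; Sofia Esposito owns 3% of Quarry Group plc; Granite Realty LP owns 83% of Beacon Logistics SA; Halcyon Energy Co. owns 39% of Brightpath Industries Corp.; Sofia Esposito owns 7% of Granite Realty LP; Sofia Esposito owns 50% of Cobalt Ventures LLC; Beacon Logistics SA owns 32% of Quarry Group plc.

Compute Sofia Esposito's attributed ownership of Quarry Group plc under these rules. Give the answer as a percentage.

By sibling attribution (R2), Sofia Esposito is treated as also owning Lior Esposito's interest in Cobalt Ventures LLC, giving 50% + 50% = 100%.
By sibling attribution (R2), Sofia Esposito is treated as also owning Lior Esposito's interest in Granite Realty LP, giving 7% + 28% = 35%.
Chain via Cobalt Ventures LLC → Halcyon Energy Co. (R3): 100% × 73% × 25% = 18.25% of Quarry Group plc.
Chain via Granite Realty LP → Beacon Logistics SA (R3): 35% × 83% × 32% = 9.296% of Quarry Group plc.
Direct interest in Quarry Group plc: 3%.
Aggregating (R1): 18.25% + 9.296% + 3% = 30.546%.

30.546%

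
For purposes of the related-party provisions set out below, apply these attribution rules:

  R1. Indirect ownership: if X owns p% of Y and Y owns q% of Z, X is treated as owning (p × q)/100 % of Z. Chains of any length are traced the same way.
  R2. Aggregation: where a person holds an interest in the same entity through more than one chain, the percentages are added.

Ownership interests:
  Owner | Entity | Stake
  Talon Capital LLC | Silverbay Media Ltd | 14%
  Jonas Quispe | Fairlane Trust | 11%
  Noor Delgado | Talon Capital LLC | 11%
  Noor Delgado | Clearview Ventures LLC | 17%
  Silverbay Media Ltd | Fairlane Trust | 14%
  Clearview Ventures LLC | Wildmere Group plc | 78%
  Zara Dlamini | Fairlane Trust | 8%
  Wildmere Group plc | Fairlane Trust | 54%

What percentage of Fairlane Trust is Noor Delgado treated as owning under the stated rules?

Chain via Talon Capital LLC → Silverbay Media Ltd (R1): 11% × 14% × 14% = 0.2156% of Fairlane Trust.
Chain via Clearview Ventures LLC → Wildmere Group plc (R1): 17% × 78% × 54% = 7.1604% of Fairlane Trust.
Aggregating (R2): 0.2156% + 7.1604% = 7.376%.

7.376%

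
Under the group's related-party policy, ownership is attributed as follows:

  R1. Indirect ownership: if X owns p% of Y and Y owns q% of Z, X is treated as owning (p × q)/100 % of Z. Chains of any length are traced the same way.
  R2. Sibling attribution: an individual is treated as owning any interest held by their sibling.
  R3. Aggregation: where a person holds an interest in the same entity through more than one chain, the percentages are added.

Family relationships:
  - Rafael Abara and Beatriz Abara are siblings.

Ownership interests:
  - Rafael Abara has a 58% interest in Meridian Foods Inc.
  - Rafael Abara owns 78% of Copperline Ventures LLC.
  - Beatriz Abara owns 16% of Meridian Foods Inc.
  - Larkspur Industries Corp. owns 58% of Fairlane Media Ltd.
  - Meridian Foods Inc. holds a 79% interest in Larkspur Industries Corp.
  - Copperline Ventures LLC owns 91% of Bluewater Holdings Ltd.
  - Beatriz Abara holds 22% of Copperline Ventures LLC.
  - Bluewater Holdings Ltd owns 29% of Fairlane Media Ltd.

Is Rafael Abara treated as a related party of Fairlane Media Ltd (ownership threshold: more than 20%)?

Yes

By sibling attribution (R2), Rafael Abara is treated as also owning Beatriz Abara's interest in Copperline Ventures LLC, giving 78% + 22% = 100%.
By sibling attribution (R2), Rafael Abara is treated as also owning Beatriz Abara's interest in Meridian Foods Inc, giving 58% + 16% = 74%.
Chain via Copperline Ventures LLC → Bluewater Holdings Ltd (R1): 100% × 91% × 29% = 26.39% of Fairlane Media Ltd.
Chain via Meridian Foods Inc. → Larkspur Industries Corp. (R1): 74% × 79% × 58% = 33.9068% of Fairlane Media Ltd.
Aggregating (R3): 26.39% + 33.9068% = 60.2968%.
60.2968% exceeds the 20% threshold, so Rafael is a related party to Fairlane Media Ltd.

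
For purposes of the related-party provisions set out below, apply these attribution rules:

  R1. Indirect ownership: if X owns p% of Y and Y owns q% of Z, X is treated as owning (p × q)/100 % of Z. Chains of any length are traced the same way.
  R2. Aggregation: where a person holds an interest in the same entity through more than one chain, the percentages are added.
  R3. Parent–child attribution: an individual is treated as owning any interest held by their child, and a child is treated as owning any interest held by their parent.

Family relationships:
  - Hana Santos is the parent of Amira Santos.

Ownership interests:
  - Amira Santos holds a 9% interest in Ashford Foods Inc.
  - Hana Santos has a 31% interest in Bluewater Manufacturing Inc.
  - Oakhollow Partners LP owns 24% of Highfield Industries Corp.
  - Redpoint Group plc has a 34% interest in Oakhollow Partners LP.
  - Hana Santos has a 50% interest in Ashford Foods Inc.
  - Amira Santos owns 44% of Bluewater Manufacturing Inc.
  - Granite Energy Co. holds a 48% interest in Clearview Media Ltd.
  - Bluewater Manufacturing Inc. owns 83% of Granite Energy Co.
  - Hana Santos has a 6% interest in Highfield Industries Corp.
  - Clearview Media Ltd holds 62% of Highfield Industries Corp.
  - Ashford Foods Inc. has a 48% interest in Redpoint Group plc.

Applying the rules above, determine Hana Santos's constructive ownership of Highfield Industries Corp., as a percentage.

26.836512%

By parent–child attribution (R3), Hana Santos is treated as also owning Amira Santos's interest in Bluewater Manufacturing Inc, giving 31% + 44% = 75%.
By parent–child attribution (R3), Hana Santos is treated as also owning Amira Santos's interest in Ashford Foods Inc, giving 50% + 9% = 59%.
Chain via Bluewater Manufacturing Inc. → Granite Energy Co. → Clearview Media Ltd (R1): 75% × 83% × 48% × 62% = 18.5256% of Highfield Industries Corp.
Chain via Ashford Foods Inc. → Redpoint Group plc → Oakhollow Partners LP (R1): 59% × 48% × 34% × 24% = 2.310912% of Highfield Industries Corp.
Direct interest in Highfield Industries Corp: 6%.
Aggregating (R2): 18.5256% + 2.310912% + 6% = 26.836512%.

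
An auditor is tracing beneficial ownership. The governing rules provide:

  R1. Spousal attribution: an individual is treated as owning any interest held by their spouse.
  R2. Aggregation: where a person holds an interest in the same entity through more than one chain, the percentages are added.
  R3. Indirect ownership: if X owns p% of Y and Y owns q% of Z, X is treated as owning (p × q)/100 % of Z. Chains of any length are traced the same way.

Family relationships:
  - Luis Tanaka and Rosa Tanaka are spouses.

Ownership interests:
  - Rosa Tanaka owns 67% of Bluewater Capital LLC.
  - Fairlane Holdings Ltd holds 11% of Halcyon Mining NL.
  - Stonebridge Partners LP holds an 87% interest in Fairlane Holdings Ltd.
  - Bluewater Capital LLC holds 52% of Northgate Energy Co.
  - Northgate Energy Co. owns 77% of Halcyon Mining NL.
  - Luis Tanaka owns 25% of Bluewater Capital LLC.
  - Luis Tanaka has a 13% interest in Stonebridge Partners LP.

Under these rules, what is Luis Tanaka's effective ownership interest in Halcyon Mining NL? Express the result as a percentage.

By spousal attribution (R1), Luis Tanaka is treated as also owning Rosa Tanaka's interest in Bluewater Capital LLC, giving 25% + 67% = 92%.
Chain via Stonebridge Partners LP → Fairlane Holdings Ltd (R3): 13% × 87% × 11% = 1.2441% of Halcyon Mining NL.
Chain via Bluewater Capital LLC → Northgate Energy Co. (R3): 92% × 52% × 77% = 36.8368% of Halcyon Mining NL.
Aggregating (R2): 1.2441% + 36.8368% = 38.0809%.

38.0809%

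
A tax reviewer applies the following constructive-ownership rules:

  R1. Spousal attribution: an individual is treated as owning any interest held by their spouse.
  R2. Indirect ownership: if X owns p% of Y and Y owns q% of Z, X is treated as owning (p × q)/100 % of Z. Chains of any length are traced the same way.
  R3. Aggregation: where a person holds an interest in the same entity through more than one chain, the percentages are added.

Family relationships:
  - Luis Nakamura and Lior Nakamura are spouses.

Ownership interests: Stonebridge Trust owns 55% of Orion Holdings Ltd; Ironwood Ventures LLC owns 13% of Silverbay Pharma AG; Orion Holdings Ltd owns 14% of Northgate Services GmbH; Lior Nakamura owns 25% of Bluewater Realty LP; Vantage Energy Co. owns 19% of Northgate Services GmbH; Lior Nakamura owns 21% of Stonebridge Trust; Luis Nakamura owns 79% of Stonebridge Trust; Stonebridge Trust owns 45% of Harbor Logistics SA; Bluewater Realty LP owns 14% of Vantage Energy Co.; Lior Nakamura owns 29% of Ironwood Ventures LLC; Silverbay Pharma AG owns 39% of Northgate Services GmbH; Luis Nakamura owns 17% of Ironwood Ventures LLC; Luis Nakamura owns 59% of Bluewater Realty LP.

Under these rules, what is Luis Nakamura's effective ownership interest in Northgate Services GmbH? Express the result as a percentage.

12.2666%

By spousal attribution (R1), Luis Nakamura is treated as also owning Lior Nakamura's interest in Bluewater Realty LP, giving 59% + 25% = 84%.
By spousal attribution (R1), Luis Nakamura is treated as also owning Lior Nakamura's interest in Stonebridge Trust, giving 79% + 21% = 100%.
By spousal attribution (R1), Luis Nakamura is treated as also owning Lior Nakamura's interest in Ironwood Ventures LLC, giving 17% + 29% = 46%.
Chain via Bluewater Realty LP → Vantage Energy Co. (R2): 84% × 14% × 19% = 2.2344% of Northgate Services GmbH.
Chain via Stonebridge Trust → Orion Holdings Ltd (R2): 100% × 55% × 14% = 7.7% of Northgate Services GmbH.
Chain via Ironwood Ventures LLC → Silverbay Pharma AG (R2): 46% × 13% × 39% = 2.3322% of Northgate Services GmbH.
Aggregating (R3): 2.2344% + 7.7% + 2.3322% = 12.2666%.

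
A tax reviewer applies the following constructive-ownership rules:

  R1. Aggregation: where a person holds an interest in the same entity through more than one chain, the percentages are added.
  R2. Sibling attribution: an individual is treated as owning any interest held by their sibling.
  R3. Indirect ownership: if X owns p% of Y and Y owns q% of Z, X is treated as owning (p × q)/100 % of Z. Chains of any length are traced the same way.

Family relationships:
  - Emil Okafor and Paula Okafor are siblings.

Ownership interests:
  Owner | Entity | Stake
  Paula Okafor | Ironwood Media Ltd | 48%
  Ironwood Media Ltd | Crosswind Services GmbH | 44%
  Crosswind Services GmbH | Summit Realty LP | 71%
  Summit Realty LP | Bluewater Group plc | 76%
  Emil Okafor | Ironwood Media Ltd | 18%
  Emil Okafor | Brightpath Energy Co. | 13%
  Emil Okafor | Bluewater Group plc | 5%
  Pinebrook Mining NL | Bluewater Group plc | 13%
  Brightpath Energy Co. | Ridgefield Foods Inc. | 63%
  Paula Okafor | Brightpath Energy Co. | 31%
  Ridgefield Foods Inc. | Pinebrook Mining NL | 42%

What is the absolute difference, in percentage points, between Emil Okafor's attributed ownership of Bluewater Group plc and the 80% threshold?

By sibling attribution (R2), Emil Okafor is treated as also owning Paula Okafor's interest in Brightpath Energy Co, giving 13% + 31% = 44%.
By sibling attribution (R2), Emil Okafor is treated as also owning Paula Okafor's interest in Ironwood Media Ltd, giving 18% + 48% = 66%.
Chain via Brightpath Energy Co. → Ridgefield Foods Inc. → Pinebrook Mining NL (R3): 44% × 63% × 42% × 13% = 1.513512% of Bluewater Group plc.
Chain via Ironwood Media Ltd → Crosswind Services GmbH → Summit Realty LP (R3): 66% × 44% × 71% × 76% = 15.669984% of Bluewater Group plc.
Direct interest in Bluewater Group plc: 5%.
Aggregating (R1): 1.513512% + 15.669984% + 5% = 22.183496%.
22.183496% falls short of the 80% threshold by 57.816504 percentage points.

57.816504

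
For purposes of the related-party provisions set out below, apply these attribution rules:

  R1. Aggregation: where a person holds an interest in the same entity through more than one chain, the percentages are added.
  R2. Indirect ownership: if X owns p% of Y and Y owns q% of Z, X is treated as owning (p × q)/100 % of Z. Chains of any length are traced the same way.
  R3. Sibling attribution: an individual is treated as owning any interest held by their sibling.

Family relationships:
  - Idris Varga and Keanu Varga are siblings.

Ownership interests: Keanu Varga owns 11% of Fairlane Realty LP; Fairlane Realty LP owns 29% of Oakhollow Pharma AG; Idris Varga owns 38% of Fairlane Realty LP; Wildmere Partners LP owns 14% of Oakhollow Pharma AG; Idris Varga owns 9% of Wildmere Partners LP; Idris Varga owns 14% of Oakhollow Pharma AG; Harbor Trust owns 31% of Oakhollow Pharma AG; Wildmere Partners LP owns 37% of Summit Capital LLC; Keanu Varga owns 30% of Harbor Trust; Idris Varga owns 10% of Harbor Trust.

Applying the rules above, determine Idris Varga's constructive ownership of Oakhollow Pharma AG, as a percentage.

41.87%

By sibling attribution (R3), Idris Varga is treated as also owning Keanu Varga's interest in Harbor Trust, giving 10% + 30% = 40%.
By sibling attribution (R3), Idris Varga is treated as also owning Keanu Varga's interest in Fairlane Realty LP, giving 38% + 11% = 49%.
Chain via Harbor Trust (R2): 40% × 31% = 12.4% of Oakhollow Pharma AG.
Chain via Wildmere Partners LP (R2): 9% × 14% = 1.26% of Oakhollow Pharma AG.
Chain via Fairlane Realty LP (R2): 49% × 29% = 14.21% of Oakhollow Pharma AG.
Direct interest in Oakhollow Pharma AG: 14%.
Aggregating (R1): 12.4% + 1.26% + 14.21% + 14% = 41.87%.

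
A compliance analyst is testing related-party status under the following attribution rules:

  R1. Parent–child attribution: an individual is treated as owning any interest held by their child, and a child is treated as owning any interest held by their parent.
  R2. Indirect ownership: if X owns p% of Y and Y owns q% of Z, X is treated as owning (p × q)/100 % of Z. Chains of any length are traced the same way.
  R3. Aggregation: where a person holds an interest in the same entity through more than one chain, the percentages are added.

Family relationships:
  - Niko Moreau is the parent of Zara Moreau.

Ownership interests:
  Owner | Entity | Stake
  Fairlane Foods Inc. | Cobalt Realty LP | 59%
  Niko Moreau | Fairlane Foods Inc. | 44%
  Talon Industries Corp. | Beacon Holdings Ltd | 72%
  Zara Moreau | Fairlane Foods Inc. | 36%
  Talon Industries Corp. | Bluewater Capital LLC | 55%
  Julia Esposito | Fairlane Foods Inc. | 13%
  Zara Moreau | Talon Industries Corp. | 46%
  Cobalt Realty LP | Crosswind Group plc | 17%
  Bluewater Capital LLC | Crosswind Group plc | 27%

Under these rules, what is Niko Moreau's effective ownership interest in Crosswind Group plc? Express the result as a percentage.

14.855%

By parent–child attribution (R1), Niko Moreau is treated as also owning Zara Moreau's interest in Fairlane Foods Inc, giving 44% + 36% = 80%.
By parent–child attribution (R1), Niko Moreau is treated as owning Zara Moreau's 46% interest in Talon Industries Corp.
Chain via Fairlane Foods Inc. → Cobalt Realty LP (R2): 80% × 59% × 17% = 8.024% of Crosswind Group plc.
Chain via Talon Industries Corp. → Bluewater Capital LLC (R2): 46% × 55% × 27% = 6.831% of Crosswind Group plc.
Aggregating (R3): 8.024% + 6.831% = 14.855%.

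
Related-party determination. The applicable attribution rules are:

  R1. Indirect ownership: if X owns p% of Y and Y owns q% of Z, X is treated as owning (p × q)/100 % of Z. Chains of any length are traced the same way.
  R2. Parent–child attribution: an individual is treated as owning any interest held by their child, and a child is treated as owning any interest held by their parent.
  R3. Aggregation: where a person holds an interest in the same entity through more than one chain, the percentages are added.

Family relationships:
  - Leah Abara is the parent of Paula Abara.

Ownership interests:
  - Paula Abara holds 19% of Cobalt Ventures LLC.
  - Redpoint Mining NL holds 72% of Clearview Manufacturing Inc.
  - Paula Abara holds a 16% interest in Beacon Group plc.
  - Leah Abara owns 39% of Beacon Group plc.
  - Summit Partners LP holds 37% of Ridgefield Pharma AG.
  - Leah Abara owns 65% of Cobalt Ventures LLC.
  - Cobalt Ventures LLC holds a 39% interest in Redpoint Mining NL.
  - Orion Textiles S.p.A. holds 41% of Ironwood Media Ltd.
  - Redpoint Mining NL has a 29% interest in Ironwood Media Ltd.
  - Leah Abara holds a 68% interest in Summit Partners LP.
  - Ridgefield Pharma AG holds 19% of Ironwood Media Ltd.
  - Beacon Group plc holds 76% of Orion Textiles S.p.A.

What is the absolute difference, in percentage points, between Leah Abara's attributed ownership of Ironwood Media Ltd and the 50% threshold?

By parent–child attribution (R2), Leah Abara is treated as also owning Paula Abara's interest in Beacon Group plc, giving 39% + 16% = 55%.
By parent–child attribution (R2), Leah Abara is treated as also owning Paula Abara's interest in Cobalt Ventures LLC, giving 65% + 19% = 84%.
Chain via Summit Partners LP → Ridgefield Pharma AG (R1): 68% × 37% × 19% = 4.7804% of Ironwood Media Ltd.
Chain via Beacon Group plc → Orion Textiles S.p.A. (R1): 55% × 76% × 41% = 17.138% of Ironwood Media Ltd.
Chain via Cobalt Ventures LLC → Redpoint Mining NL (R1): 84% × 39% × 29% = 9.5004% of Ironwood Media Ltd.
Aggregating (R3): 4.7804% + 17.138% + 9.5004% = 31.4188%.
31.4188% falls short of the 50% threshold by 18.5812 percentage points.

18.5812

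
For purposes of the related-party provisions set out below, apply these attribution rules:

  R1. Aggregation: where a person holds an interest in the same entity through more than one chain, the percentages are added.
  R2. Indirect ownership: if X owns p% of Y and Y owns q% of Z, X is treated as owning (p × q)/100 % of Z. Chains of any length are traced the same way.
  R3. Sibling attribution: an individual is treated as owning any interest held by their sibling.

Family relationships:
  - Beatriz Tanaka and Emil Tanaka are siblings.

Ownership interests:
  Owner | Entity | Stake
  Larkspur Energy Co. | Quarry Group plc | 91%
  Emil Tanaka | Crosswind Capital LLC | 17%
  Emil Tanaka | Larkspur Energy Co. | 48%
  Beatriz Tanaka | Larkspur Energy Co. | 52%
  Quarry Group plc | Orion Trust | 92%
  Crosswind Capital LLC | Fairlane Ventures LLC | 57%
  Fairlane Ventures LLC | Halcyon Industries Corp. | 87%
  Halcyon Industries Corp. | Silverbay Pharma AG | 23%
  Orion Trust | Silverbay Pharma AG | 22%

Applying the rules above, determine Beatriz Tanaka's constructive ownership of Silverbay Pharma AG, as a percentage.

By sibling attribution (R3), Beatriz Tanaka is treated as also owning Emil Tanaka's interest in Larkspur Energy Co, giving 52% + 48% = 100%.
By sibling attribution (R3), Beatriz Tanaka is treated as owning Emil Tanaka's 17% interest in Crosswind Capital LLC.
Chain via Larkspur Energy Co. → Quarry Group plc → Orion Trust (R2): 100% × 91% × 92% × 22% = 18.4184% of Silverbay Pharma AG.
Chain via Crosswind Capital LLC → Fairlane Ventures LLC → Halcyon Industries Corp. (R2): 17% × 57% × 87% × 23% = 1.938969% of Silverbay Pharma AG.
Aggregating (R1): 18.4184% + 1.938969% = 20.357369%.

20.357369%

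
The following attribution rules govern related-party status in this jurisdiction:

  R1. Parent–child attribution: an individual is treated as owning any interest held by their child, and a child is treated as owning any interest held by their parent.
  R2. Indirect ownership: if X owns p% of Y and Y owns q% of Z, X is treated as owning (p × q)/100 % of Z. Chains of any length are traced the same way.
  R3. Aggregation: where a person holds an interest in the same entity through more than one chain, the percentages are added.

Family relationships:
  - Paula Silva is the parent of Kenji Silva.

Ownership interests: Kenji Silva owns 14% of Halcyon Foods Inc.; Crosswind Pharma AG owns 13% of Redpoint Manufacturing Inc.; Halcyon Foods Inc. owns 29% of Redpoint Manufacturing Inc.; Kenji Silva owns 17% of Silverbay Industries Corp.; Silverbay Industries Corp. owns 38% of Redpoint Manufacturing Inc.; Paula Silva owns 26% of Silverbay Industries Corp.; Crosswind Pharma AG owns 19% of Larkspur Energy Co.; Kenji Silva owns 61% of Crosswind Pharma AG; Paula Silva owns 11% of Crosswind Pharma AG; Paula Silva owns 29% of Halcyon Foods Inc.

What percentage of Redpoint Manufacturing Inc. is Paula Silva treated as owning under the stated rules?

By parent–child attribution (R1), Paula Silva is treated as also owning Kenji Silva's interest in Crosswind Pharma AG, giving 11% + 61% = 72%.
By parent–child attribution (R1), Paula Silva is treated as also owning Kenji Silva's interest in Silverbay Industries Corp, giving 26% + 17% = 43%.
By parent–child attribution (R1), Paula Silva is treated as also owning Kenji Silva's interest in Halcyon Foods Inc, giving 29% + 14% = 43%.
Chain via Crosswind Pharma AG (R2): 72% × 13% = 9.36% of Redpoint Manufacturing Inc.
Chain via Silverbay Industries Corp. (R2): 43% × 38% = 16.34% of Redpoint Manufacturing Inc.
Chain via Halcyon Foods Inc. (R2): 43% × 29% = 12.47% of Redpoint Manufacturing Inc.
Aggregating (R3): 9.36% + 16.34% + 12.47% = 38.17%.

38.17%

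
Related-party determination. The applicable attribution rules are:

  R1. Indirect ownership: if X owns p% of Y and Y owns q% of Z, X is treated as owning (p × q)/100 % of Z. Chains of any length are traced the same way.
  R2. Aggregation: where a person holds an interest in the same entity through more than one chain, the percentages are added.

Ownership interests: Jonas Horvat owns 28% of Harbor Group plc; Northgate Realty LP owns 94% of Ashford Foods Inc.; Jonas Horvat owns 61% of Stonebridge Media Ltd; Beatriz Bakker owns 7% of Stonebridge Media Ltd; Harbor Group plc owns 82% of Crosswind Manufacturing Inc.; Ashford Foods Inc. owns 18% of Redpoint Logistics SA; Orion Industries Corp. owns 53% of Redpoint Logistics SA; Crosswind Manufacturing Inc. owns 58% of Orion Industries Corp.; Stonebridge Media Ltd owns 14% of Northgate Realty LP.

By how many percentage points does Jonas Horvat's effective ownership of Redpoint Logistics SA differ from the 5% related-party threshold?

3.502872

Chain via Stonebridge Media Ltd → Northgate Realty LP → Ashford Foods Inc. (R1): 61% × 14% × 94% × 18% = 1.444968% of Redpoint Logistics SA.
Chain via Harbor Group plc → Crosswind Manufacturing Inc. → Orion Industries Corp. (R1): 28% × 82% × 58% × 53% = 7.057904% of Redpoint Logistics SA.
Aggregating (R2): 1.444968% + 7.057904% = 8.502872%.
8.502872% exceeds the 5% threshold by 3.502872 percentage points.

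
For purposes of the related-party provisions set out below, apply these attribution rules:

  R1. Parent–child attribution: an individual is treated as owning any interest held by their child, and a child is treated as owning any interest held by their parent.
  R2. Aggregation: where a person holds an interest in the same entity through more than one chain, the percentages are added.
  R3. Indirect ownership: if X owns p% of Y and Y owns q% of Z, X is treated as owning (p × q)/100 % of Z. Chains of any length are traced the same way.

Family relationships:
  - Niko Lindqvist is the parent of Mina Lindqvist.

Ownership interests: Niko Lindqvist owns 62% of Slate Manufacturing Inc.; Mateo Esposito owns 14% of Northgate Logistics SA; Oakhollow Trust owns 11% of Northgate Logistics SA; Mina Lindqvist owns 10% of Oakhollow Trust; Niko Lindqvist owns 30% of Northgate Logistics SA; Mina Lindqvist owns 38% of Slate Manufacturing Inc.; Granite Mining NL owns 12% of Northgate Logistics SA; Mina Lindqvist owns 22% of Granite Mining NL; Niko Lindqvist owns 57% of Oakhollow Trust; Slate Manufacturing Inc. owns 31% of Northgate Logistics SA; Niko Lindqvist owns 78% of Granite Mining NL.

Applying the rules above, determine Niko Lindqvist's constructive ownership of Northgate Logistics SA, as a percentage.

By parent–child attribution (R1), Niko Lindqvist is treated as also owning Mina Lindqvist's interest in Slate Manufacturing Inc, giving 62% + 38% = 100%.
By parent–child attribution (R1), Niko Lindqvist is treated as also owning Mina Lindqvist's interest in Oakhollow Trust, giving 57% + 10% = 67%.
By parent–child attribution (R1), Niko Lindqvist is treated as also owning Mina Lindqvist's interest in Granite Mining NL, giving 78% + 22% = 100%.
Chain via Slate Manufacturing Inc. (R3): 100% × 31% = 31% of Northgate Logistics SA.
Chain via Oakhollow Trust (R3): 67% × 11% = 7.37% of Northgate Logistics SA.
Chain via Granite Mining NL (R3): 100% × 12% = 12% of Northgate Logistics SA.
Direct interest in Northgate Logistics SA: 30%.
Aggregating (R2): 31% + 7.37% + 12% + 30% = 80.37%.

80.37%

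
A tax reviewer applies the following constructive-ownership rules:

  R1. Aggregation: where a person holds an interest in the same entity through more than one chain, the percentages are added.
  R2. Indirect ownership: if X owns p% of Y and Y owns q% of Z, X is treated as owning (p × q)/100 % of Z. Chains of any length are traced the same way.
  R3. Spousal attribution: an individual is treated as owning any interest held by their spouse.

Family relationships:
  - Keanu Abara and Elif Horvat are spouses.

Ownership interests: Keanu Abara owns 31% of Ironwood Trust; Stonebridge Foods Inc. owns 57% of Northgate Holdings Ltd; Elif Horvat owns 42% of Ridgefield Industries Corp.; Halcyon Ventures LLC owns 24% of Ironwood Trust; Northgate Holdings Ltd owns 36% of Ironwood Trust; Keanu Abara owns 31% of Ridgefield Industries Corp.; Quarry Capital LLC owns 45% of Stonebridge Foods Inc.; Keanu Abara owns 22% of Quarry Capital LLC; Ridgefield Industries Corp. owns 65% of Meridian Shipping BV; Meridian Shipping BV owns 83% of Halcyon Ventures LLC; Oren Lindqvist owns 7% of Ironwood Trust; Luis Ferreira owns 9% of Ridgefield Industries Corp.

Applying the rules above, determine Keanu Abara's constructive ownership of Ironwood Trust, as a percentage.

42.48352%

By spousal attribution (R3), Keanu Abara is treated as also owning Elif Horvat's interest in Ridgefield Industries Corp, giving 31% + 42% = 73%.
Chain via Quarry Capital LLC → Stonebridge Foods Inc. → Northgate Holdings Ltd (R2): 22% × 45% × 57% × 36% = 2.03148% of Ironwood Trust.
Chain via Ridgefield Industries Corp. → Meridian Shipping BV → Halcyon Ventures LLC (R2): 73% × 65% × 83% × 24% = 9.45204% of Ironwood Trust.
Direct interest in Ironwood Trust: 31%.
Aggregating (R1): 2.03148% + 9.45204% + 31% = 42.48352%.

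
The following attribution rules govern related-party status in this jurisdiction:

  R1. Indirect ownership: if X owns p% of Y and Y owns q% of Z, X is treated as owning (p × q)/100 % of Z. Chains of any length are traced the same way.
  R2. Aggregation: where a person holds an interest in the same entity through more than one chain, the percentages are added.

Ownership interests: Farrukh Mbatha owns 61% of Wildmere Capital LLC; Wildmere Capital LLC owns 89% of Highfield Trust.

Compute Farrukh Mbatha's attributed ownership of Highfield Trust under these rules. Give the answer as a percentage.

Chain via Wildmere Capital LLC (R1): 61% × 89% = 54.29% of Highfield Trust.

54.29%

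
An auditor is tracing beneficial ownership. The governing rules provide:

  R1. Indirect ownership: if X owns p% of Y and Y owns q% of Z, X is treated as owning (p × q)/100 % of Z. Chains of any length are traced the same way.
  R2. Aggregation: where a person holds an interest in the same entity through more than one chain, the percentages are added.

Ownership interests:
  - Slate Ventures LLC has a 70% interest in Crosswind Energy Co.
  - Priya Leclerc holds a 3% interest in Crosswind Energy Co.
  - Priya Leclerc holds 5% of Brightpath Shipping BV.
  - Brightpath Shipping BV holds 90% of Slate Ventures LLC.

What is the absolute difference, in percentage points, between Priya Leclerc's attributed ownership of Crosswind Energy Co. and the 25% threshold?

18.85

Chain via Brightpath Shipping BV → Slate Ventures LLC (R1): 5% × 90% × 70% = 3.15% of Crosswind Energy Co.
Direct interest in Crosswind Energy Co: 3%.
Aggregating (R2): 3.15% + 3% = 6.15%.
6.15% falls short of the 25% threshold by 18.85 percentage points.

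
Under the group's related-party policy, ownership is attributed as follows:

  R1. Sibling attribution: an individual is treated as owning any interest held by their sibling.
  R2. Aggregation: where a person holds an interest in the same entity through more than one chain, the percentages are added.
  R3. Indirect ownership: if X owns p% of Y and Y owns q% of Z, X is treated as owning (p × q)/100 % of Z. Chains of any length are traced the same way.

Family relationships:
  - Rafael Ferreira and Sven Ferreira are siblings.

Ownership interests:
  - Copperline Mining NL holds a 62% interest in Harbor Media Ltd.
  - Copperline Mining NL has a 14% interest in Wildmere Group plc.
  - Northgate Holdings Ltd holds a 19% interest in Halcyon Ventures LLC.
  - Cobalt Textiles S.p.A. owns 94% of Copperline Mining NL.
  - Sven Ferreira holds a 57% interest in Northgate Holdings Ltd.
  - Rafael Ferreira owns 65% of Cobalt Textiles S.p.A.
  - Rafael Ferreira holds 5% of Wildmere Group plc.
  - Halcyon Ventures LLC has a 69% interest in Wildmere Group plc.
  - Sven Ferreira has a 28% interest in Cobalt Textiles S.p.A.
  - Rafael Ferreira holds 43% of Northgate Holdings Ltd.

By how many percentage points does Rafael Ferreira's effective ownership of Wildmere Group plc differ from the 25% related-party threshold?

By sibling attribution (R1), Rafael Ferreira is treated as also owning Sven Ferreira's interest in Northgate Holdings Ltd, giving 43% + 57% = 100%.
By sibling attribution (R1), Rafael Ferreira is treated as also owning Sven Ferreira's interest in Cobalt Textiles S.p.A, giving 65% + 28% = 93%.
Chain via Northgate Holdings Ltd → Halcyon Ventures LLC (R3): 100% × 19% × 69% = 13.11% of Wildmere Group plc.
Chain via Cobalt Textiles S.p.A. → Copperline Mining NL (R3): 93% × 94% × 14% = 12.2388% of Wildmere Group plc.
Direct interest in Wildmere Group plc: 5%.
Aggregating (R2): 13.11% + 12.2388% + 5% = 30.3488%.
30.3488% exceeds the 25% threshold by 5.3488 percentage points.

5.3488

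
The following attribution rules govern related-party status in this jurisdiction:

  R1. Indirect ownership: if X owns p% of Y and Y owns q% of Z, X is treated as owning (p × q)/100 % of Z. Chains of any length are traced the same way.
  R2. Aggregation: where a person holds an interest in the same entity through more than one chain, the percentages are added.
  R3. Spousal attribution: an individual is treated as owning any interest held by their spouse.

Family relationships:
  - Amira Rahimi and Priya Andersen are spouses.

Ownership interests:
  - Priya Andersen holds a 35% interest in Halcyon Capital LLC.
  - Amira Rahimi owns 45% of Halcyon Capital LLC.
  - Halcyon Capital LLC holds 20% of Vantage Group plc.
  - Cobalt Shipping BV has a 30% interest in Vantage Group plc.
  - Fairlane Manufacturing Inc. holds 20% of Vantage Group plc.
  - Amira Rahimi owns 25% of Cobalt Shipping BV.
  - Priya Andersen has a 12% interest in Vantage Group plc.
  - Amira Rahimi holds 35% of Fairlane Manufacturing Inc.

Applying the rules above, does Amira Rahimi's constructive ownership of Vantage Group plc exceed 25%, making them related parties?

Yes

By spousal attribution (R3), Amira Rahimi is treated as also owning Priya Andersen's interest in Halcyon Capital LLC, giving 45% + 35% = 80%.
By spousal attribution (R3), Amira Rahimi is treated as owning Priya Andersen's 12% interest in Vantage Group plc.
Chain via Fairlane Manufacturing Inc. (R1): 35% × 20% = 7% of Vantage Group plc.
Chain via Halcyon Capital LLC (R1): 80% × 20% = 16% of Vantage Group plc.
Chain via Cobalt Shipping BV (R1): 25% × 30% = 7.5% of Vantage Group plc.
Direct interest in Vantage Group plc: 12%.
Aggregating (R2): 7% + 16% + 7.5% + 12% = 42.5%.
42.5% exceeds the 25% threshold, so Amira is a related party to Vantage Group plc.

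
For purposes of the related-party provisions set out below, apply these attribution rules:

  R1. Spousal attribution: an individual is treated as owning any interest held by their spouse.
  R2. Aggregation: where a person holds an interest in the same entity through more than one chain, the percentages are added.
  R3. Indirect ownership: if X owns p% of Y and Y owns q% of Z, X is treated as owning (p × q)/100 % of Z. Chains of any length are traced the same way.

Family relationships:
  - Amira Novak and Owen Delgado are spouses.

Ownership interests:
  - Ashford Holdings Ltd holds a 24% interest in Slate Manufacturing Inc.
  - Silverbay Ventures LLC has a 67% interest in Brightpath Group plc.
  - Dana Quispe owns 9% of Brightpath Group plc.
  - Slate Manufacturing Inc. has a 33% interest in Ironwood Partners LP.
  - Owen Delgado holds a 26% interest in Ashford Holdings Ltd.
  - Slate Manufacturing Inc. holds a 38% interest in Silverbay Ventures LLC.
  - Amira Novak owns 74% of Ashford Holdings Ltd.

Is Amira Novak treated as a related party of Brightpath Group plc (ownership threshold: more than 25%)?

No

By spousal attribution (R1), Amira Novak is treated as also owning Owen Delgado's interest in Ashford Holdings Ltd, giving 74% + 26% = 100%.
Chain via Ashford Holdings Ltd → Slate Manufacturing Inc. → Silverbay Ventures LLC (R3): 100% × 24% × 38% × 67% = 6.1104% of Brightpath Group plc.
6.1104% does not exceed the 25% threshold, so Amira is not a related party to Brightpath Group plc.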